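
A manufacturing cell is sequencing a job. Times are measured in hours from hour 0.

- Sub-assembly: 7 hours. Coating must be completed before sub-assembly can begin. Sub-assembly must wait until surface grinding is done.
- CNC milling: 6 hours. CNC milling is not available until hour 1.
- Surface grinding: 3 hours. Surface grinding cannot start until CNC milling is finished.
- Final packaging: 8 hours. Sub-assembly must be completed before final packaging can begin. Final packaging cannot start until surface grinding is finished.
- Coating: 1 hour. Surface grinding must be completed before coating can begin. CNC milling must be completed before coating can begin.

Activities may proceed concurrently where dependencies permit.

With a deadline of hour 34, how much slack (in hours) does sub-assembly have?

CNC milling waits on its own release at hour 1, so it starts at hour 1 and finishes at 1 + 6 = hour 7.
Surface grinding cannot begin until CNC milling (finishes hour 7). It runs from hour 7 to 7 + 3 = hour 10.
Coating has to wait for surface grinding (finishes hour 10); CNC milling (finishes hour 7). The latest of these is hour 10, so coating runs hour 10 to 10 + 1 = hour 11.
Sub-assembly cannot start until coating (finishes hour 11); surface grinding (finishes hour 10). The controlling bound is hour 11, so sub-assembly finishes at 11 + 7 = hour 18.

Working backward from the deadline:
To finish by hour 34, final packaging (duration 8) must start no later than hour 26.
Since final packaging (must start by hour 26) depends on it, sub-assembly must finish by hour 26. Backing off its 7-hour duration gives a latest start of hour 19.
So sub-assembly can start as early as hour 11 and as late as hour 19, giving 19 − 11 = 8 hours of slack.

8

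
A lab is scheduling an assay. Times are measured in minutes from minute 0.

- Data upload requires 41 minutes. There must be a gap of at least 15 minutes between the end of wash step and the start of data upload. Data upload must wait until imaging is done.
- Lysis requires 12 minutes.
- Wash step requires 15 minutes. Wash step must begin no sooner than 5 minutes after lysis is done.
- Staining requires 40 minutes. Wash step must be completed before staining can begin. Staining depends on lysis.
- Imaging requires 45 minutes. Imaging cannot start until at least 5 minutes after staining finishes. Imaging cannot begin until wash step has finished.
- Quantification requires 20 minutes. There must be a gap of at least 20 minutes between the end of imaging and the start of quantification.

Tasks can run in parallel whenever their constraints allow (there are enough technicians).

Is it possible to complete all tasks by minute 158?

Lysis has no prerequisites, so it starts at minute 0 and finishes at minute 12.
After lysis (finishes minute 12, plus 5-minute gap → minute 17), wash step can start at minute 17 and finishes at minute 32.
Staining has to wait for wash step (finishes minute 32); lysis (finishes minute 12). The latest of these is minute 32, so staining runs minute 32 to 32 + 40 = minute 72.
Imaging needs all of staining (finishes minute 72, plus 5-minute gap → minute 77); wash step (finishes minute 32). That puts its earliest start at minute 77; it finishes at 77 + 45 = minute 122.
Data upload needs all of wash step (finishes minute 32, plus 15-minute gap → minute 47); imaging (finishes minute 122). That puts its earliest start at minute 122; it finishes at 122 + 41 = minute 163.
After imaging (finishes minute 122, plus 20-minute gap → minute 142), quantification can start at minute 142 and finishes at minute 162.
The earliest everything can be done is minute 163, which is after the deadline of 158, so it is not possible.

No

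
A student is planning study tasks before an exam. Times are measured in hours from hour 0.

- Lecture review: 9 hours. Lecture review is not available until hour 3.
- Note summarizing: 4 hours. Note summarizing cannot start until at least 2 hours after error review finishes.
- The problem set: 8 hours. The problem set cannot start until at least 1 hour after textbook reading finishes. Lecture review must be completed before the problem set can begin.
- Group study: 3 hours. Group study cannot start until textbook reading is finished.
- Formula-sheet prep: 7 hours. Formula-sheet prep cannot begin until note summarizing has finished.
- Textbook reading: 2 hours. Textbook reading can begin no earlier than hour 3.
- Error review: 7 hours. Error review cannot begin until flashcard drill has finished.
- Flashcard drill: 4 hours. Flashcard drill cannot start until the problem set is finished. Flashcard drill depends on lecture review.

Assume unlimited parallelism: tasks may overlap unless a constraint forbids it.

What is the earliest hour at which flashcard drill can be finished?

24

After its own release at hour 3, lecture review can start at hour 3 and finishes at hour 12.
Textbook reading cannot begin until its own release at hour 3. It runs from hour 3 to 3 + 2 = hour 5.
The problem set needs all of textbook reading (finishes hour 5, plus 1-hour gap → hour 6); lecture review (finishes hour 12). That puts its earliest start at hour 12; it finishes at 12 + 8 = hour 20.
Flashcard drill needs all of the problem set (finishes hour 20); lecture review (finishes hour 12). That puts its earliest start at hour 20; it finishes at 20 + 4 = hour 24.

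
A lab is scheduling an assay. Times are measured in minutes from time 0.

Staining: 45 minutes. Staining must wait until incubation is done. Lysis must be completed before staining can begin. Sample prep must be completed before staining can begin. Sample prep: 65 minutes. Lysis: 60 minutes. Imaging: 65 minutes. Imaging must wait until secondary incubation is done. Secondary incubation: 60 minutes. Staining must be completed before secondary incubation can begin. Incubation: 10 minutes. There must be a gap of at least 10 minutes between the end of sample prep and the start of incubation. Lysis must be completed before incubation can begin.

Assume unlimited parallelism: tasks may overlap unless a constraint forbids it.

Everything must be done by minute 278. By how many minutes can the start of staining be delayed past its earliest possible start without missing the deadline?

Nothing blocks lysis, so it runs from minute 0 to minute 60.
Sample prep has no prerequisites, so it starts at minute 0 and finishes at minute 65.
Incubation cannot start until sample prep (finishes minute 65, plus 10-minute gap → minute 75); lysis (finishes minute 60). The controlling bound is minute 75, so incubation finishes at 75 + 10 = minute 85.
Staining cannot start until incubation (finishes minute 85); lysis (finishes minute 60); sample prep (finishes minute 65). The controlling bound is minute 85, so staining finishes at 85 + 45 = minute 130.

Working backward from the deadline:
Nothing follows imaging; the deadline of minute 278 is its only limit. It must start by 278 − 65 = minute 213.
Since imaging (must start by minute 213) depends on it, secondary incubation must finish by minute 213. Backing off its 60-minute duration gives a latest start of minute 153.
Staining must finish before secondary incubation (must start by minute 153). With a 45-minute duration, staining must start by 153 − 45 = minute 108.
So staining can start as early as minute 85 and as late as minute 108, giving 108 − 85 = 23 minutes of slack.

23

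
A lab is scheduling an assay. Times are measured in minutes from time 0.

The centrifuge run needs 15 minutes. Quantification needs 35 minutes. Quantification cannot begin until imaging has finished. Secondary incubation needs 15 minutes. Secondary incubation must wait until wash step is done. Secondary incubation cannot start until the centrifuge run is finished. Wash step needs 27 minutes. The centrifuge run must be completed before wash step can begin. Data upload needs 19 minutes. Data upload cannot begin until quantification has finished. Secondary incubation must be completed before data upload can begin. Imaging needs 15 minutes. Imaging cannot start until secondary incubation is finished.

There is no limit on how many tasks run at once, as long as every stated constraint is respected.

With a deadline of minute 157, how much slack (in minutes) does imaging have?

31

Nothing blocks the centrifuge run, so it runs from minute 0 to minute 15.
After the centrifuge run (finishes minute 15), wash step can start at minute 15 and finishes at minute 42.
Secondary incubation has to wait for wash step (finishes minute 42); the centrifuge run (finishes minute 15). The latest of these is minute 42, so secondary incubation runs minute 42 to 42 + 15 = minute 57.
Imaging waits on secondary incubation (finishes minute 57), so it starts at minute 57 and finishes at 57 + 15 = minute 72.

Working backward from the deadline:
To finish by minute 157, data upload (duration 19) must start no later than minute 138.
Quantification must finish before data upload (must start by minute 138). With a 35-minute duration, quantification must start by 138 − 35 = minute 103.
Imaging must finish before quantification (must start by minute 103). With a 15-minute duration, imaging must start by 103 − 15 = minute 88.
So imaging can start as early as minute 57 and as late as minute 88, giving 88 − 57 = 31 minutes of slack.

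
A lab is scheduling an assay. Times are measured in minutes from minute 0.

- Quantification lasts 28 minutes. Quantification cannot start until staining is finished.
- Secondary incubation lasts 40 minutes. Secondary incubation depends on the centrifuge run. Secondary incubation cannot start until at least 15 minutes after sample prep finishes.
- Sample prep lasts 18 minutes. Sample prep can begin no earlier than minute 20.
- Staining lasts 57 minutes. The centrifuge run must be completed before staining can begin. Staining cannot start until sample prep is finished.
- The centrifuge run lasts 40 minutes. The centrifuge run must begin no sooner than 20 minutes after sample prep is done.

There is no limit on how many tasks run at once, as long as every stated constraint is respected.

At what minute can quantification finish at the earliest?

183

Sample prep cannot begin until its own release at minute 20. It runs from minute 20 to 20 + 18 = minute 38.
The centrifuge run cannot begin until sample prep (finishes minute 38, plus 20-minute gap → minute 58). It runs from minute 58 to 58 + 40 = minute 98.
For staining: the centrifuge run (finishes minute 98); sample prep (finishes minute 38). Taking the maximum gives a start of minute 98, and it finishes at 98 + 57 = minute 155.
Quantification cannot begin until staining (finishes minute 155). It runs from minute 155 to 155 + 28 = minute 183.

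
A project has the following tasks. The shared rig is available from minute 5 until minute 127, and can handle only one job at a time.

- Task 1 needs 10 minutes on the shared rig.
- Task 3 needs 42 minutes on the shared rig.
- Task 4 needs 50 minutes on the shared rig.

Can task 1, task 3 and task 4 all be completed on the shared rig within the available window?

Yes

The shared rig window is 127 − 5 = 122 minutes.
Running back to back, the jobs need 10 + 42 + 50 = 102 minutes on the shared rig.
Since 102 ≤ 122, they fit within the window.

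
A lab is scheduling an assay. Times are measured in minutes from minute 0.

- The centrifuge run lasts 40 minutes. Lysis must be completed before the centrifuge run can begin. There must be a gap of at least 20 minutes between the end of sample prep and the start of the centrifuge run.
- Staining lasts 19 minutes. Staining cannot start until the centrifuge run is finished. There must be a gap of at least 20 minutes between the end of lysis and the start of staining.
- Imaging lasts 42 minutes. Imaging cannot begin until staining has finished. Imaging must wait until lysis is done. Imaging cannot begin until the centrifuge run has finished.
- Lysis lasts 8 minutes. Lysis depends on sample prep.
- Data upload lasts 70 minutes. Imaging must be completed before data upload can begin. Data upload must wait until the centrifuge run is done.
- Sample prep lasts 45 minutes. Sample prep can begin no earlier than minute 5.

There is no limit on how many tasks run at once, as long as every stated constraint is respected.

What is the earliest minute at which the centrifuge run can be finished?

110

After its own release at minute 5, sample prep can start at minute 5 and finishes at minute 50.
Lysis cannot begin until sample prep (finishes minute 50). It runs from minute 50 to 50 + 8 = minute 58.
The centrifuge run needs all of lysis (finishes minute 58); sample prep (finishes minute 50, plus 20-minute gap → minute 70). That puts its earliest start at minute 70; it finishes at 70 + 40 = minute 110.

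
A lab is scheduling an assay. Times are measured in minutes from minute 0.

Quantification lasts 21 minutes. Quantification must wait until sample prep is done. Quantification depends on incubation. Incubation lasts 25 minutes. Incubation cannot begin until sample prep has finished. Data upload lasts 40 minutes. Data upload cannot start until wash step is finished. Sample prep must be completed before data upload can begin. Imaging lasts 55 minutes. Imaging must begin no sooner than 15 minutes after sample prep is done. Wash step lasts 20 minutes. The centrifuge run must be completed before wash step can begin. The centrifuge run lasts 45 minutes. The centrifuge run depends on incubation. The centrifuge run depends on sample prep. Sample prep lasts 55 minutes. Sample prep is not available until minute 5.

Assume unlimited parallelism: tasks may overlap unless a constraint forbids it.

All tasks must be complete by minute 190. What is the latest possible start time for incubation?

Data upload must finish by minute 190; it takes 40 minutes, so it must start by 190 − 40 = minute 150.
Wash step feeds into data upload (must start by minute 150); so wash step must finish by minute 150 and therefore start by minute 130.
The centrifuge run has to be done before wash step (must start by minute 130). That means finishing by minute 130, i.e. starting by 130 − 45 = minute 85.
Nothing follows quantification; the deadline of minute 190 is its only limit. It must start by 190 − 21 = minute 169.
Incubation has several dependents: the centrifuge run (must start by minute 85); quantification (must start by minute 169). The earliest of those limits is minute 85, so incubation must start by 85 − 25 = minute 60.

60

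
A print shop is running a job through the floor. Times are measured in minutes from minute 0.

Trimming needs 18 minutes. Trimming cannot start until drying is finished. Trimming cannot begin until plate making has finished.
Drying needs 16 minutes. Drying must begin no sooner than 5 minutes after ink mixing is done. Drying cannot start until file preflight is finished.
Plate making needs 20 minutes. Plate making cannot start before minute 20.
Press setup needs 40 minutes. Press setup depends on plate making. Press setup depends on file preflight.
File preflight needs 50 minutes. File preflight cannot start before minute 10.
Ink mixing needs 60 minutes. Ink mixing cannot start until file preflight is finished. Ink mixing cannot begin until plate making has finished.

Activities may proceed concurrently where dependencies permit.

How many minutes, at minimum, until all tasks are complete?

159

Plate making cannot begin until its own release at minute 20. It runs from minute 20 to 20 + 20 = minute 40.
After its own release at minute 10, file preflight can start at minute 10 and finishes at minute 60.
Press setup cannot start until plate making (finishes minute 40); file preflight (finishes minute 60). The controlling bound is minute 60, so press setup finishes at 60 + 40 = minute 100.
For ink mixing: file preflight (finishes minute 60); plate making (finishes minute 40). Taking the maximum gives a start of minute 60, and it finishes at 60 + 60 = minute 120.
For drying: ink mixing (finishes minute 120, plus 5-minute gap → minute 125); file preflight (finishes minute 60). Taking the maximum gives a start of minute 125, and it finishes at 125 + 16 = minute 141.
Trimming has to wait for drying (finishes minute 141); plate making (finishes minute 40). The latest of these is minute 141, so trimming runs minute 141 to 141 + 18 = minute 159.
All tasks are finished once the last one completes. Finish times: File preflight at 60, Plate making at 40, Ink mixing at 120, Press setup at 100, Drying at 141, Trimming at 159. The latest is minute 159.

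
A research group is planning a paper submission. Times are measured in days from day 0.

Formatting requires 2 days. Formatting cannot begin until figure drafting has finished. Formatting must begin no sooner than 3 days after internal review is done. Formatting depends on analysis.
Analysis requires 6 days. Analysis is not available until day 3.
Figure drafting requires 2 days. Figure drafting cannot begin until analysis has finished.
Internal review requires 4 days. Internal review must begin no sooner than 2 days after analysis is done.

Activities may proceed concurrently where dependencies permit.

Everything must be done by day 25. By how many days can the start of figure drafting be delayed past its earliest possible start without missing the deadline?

Analysis cannot begin until its own release at day 3. It runs from day 3 to 3 + 6 = day 9.
Figure drafting waits on analysis (finishes day 9), so it starts at day 9 and finishes at 9 + 2 = day 11.

Working backward from the deadline:
Nothing follows formatting; the deadline of day 25 is its only limit. It must start by 25 − 2 = day 23.
Figure drafting must finish before formatting (must start by day 23). With a 2-day duration, figure drafting must start by 23 − 2 = day 21.
So figure drafting can start as early as day 9 and as late as day 21, giving 21 − 9 = 12 days of slack.

12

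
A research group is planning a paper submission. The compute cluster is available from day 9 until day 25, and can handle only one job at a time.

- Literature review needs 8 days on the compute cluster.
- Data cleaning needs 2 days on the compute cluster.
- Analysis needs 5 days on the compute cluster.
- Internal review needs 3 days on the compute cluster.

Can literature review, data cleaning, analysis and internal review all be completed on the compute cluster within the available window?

No

The compute cluster window is 25 − 9 = 16 days.
Running back to back, the jobs need 8 + 2 + 5 + 3 = 18 days on the compute cluster.
Since 18 > 16, they cannot all fit.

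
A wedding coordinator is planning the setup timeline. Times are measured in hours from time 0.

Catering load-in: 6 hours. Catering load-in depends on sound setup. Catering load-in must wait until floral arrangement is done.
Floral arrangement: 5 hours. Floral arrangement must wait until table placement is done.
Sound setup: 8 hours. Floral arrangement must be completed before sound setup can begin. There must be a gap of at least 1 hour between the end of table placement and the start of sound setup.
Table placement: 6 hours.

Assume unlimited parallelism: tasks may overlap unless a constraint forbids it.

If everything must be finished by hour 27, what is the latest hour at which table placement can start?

Nothing follows catering load-in; the deadline of hour 27 is its only limit. It must start by 27 − 6 = hour 21.
Sound setup has to be done before catering load-in (must start by hour 21). That means finishing by hour 21, i.e. starting by 21 − 8 = hour 13.
For floral arrangement: sound setup (must start by hour 13); catering load-in (must start by hour 21). The most restrictive is hour 13; with a 5-hour duration, floral arrangement must start by hour 8.
Table placement feeds floral arrangement (must start by hour 8); sound setup (must start by hour 13, minus 1-hour gap → hour 12). Taking the minimum, table placement must finish by hour 8 and start by 8 − 6 = hour 2.

2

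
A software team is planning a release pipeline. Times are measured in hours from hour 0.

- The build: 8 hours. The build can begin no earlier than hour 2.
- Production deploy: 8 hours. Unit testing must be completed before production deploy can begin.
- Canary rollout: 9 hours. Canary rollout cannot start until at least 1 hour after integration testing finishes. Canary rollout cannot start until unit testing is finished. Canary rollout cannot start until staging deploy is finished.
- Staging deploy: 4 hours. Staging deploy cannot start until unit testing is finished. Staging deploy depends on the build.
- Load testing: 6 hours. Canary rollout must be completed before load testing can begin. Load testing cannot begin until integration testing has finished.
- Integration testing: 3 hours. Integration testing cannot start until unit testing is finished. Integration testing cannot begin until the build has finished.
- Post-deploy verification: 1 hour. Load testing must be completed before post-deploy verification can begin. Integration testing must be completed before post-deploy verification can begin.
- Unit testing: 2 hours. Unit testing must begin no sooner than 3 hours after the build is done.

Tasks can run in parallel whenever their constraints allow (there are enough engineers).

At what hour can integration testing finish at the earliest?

18

The build cannot begin until its own release at hour 2. It runs from hour 2 to 2 + 8 = hour 10.
Unit testing waits on the build (finishes hour 10, plus 3-hour gap → hour 13), so it starts at hour 13 and finishes at 13 + 2 = hour 15.
Integration testing cannot start until unit testing (finishes hour 15); the build (finishes hour 10). The controlling bound is hour 15, so integration testing finishes at 15 + 3 = hour 18.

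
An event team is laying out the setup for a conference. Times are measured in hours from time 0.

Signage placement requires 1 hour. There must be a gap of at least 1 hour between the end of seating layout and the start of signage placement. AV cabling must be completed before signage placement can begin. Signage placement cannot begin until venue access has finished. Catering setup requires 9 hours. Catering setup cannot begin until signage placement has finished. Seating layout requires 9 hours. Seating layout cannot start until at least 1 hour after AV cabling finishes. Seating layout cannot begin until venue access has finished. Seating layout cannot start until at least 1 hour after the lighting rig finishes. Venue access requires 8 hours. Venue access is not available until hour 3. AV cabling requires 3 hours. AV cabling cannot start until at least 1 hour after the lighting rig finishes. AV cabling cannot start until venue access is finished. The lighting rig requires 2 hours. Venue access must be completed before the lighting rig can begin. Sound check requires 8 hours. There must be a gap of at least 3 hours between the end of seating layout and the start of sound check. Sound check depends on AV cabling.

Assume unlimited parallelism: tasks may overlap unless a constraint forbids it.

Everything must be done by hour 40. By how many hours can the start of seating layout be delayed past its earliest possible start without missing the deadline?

Venue access cannot begin until its own release at hour 3. It runs from hour 3 to 3 + 8 = hour 11.
The lighting rig cannot begin until venue access (finishes hour 11). It runs from hour 11 to 11 + 2 = hour 13.
AV cabling has to wait for the lighting rig (finishes hour 13, plus 1-hour gap → hour 14); venue access (finishes hour 11). The latest of these is hour 14, so AV cabling runs hour 14 to 14 + 3 = hour 17.
For seating layout: AV cabling (finishes hour 17, plus 1-hour gap → hour 18); venue access (finishes hour 11); the lighting rig (finishes hour 13, plus 1-hour gap → hour 14). Taking the maximum gives a start of hour 18, and it finishes at 18 + 9 = hour 27.

Working backward from the deadline:
Nothing follows catering setup; the deadline of hour 40 is its only limit. It must start by 40 − 9 = hour 31.
Signage placement must finish before catering setup (must start by hour 31). With a 1-hour duration, signage placement must start by 31 − 1 = hour 30.
Sound check must finish by hour 40; it takes 8 hours, so it must start by 40 − 8 = hour 32.
Seating layout has several dependents: signage placement (must start by hour 30, minus 1-hour gap → hour 29); sound check (must start by hour 32, minus 3-hour gap → hour 29). The earliest of those limits is hour 29, so seating layout must start by 29 − 9 = hour 20.
So seating layout can start as early as hour 18 and as late as hour 20, giving 20 − 18 = 2 hours of slack.

2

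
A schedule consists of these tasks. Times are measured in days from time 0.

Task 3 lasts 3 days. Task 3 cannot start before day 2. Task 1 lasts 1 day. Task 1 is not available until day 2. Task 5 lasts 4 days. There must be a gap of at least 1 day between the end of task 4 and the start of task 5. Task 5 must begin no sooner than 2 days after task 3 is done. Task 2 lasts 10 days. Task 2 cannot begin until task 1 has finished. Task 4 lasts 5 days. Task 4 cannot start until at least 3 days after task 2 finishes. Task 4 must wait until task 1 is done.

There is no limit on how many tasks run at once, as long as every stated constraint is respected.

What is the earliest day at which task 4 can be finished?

21

After its own release at day 2, task 1 can start at day 2 and finishes at day 3.
After task 1 (finishes day 3), task 2 can start at day 3 and finishes at day 13.
Task 4 cannot start until task 2 (finishes day 13, plus 3-day gap → day 16); task 1 (finishes day 3). The controlling bound is day 16, so task 4 finishes at 16 + 5 = day 21.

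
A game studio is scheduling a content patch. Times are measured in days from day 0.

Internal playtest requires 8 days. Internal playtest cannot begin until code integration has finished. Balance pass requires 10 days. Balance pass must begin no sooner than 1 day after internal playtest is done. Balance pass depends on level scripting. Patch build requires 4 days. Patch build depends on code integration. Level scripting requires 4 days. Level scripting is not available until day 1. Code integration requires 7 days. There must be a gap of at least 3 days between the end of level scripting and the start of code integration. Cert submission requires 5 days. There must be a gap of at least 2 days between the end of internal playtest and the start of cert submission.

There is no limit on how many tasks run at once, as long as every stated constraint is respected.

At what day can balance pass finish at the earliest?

34

Level scripting cannot begin until its own release at day 1. It runs from day 1 to 1 + 4 = day 5.
Code integration cannot begin until level scripting (finishes day 5, plus 3-day gap → day 8). It runs from day 8 to 8 + 7 = day 15.
Internal playtest cannot begin until code integration (finishes day 15). It runs from day 15 to 15 + 8 = day 23.
Balance pass cannot start until internal playtest (finishes day 23, plus 1-day gap → day 24); level scripting (finishes day 5). The controlling bound is day 24, so balance pass finishes at 24 + 10 = day 34.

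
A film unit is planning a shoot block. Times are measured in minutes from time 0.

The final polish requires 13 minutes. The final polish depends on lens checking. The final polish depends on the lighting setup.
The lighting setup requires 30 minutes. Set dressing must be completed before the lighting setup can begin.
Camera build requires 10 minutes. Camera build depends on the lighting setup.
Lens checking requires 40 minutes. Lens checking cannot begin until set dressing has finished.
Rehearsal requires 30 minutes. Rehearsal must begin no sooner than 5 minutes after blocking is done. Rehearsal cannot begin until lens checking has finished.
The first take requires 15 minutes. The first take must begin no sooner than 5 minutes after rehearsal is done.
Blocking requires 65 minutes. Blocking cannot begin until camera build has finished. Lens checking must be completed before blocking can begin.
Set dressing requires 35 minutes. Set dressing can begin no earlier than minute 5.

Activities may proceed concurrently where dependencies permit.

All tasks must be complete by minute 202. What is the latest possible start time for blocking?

82

To finish by minute 202, the first take (duration 15) must start no later than minute 187.
Rehearsal has to be done before the first take (must start by minute 187, minus 5-minute gap → minute 182). That means finishing by minute 182, i.e. starting by 182 − 30 = minute 152.
Blocking feeds into rehearsal (must start by minute 152, minus 5-minute gap → minute 147); so blocking must finish by minute 147 and therefore start by minute 82.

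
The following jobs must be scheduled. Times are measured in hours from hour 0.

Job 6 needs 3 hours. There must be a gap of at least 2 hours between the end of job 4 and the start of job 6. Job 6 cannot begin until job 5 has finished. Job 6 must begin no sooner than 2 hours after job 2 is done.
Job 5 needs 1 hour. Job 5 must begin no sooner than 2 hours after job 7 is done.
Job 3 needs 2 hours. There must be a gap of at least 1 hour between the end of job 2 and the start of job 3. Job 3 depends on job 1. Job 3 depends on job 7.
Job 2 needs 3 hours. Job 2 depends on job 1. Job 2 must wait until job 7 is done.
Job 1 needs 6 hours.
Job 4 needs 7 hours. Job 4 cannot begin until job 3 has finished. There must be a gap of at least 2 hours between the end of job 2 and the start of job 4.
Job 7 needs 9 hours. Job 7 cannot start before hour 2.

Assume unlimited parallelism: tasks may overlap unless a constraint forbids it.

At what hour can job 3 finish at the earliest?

Job 7 waits on its own release at hour 2, so it starts at hour 2 and finishes at 2 + 9 = hour 11.
Job 1 has no prerequisites, so it starts at hour 0 and finishes at hour 6.
Job 2 has to wait for job 1 (finishes hour 6); job 7 (finishes hour 11). The latest of these is hour 11, so job 2 runs hour 11 to 11 + 3 = hour 14.
Job 3 has to wait for job 2 (finishes hour 14, plus 1-hour gap → hour 15); job 1 (finishes hour 6); job 7 (finishes hour 11). The latest of these is hour 15, so job 3 runs hour 15 to 15 + 2 = hour 17.

17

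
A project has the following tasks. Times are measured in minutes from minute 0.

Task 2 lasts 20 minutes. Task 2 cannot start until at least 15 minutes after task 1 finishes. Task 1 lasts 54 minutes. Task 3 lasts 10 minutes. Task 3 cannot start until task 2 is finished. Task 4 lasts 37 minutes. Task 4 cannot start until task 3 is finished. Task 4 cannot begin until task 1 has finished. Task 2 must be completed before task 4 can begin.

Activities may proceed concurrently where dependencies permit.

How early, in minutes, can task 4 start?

Task 1 has no prerequisites, so it starts at minute 0 and finishes at minute 54.
After task 1 (finishes minute 54, plus 15-minute gap → minute 69), task 2 can start at minute 69 and finishes at minute 89.
Task 3 cannot begin until task 2 (finishes minute 89). It runs from minute 89 to 89 + 10 = minute 99.
Task 4 waits on task 3 (finishes minute 99); task 1 (finishes minute 54); task 2 (finishes minute 89). The latest of these is minute 99, which is the earliest task 4 can start.

99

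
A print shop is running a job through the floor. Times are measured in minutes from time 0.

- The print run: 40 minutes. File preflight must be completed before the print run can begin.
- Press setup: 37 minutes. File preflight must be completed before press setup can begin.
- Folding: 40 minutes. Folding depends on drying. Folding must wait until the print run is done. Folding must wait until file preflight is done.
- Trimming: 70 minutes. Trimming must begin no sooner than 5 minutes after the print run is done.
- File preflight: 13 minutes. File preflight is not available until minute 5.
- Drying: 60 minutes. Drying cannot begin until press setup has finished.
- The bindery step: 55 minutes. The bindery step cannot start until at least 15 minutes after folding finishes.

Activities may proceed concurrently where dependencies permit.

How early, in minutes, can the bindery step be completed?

File preflight cannot begin until its own release at minute 5. It runs from minute 5 to 5 + 13 = minute 18.
The print run cannot begin until file preflight (finishes minute 18). It runs from minute 18 to 18 + 40 = minute 58.
After file preflight (finishes minute 18), press setup can start at minute 18 and finishes at minute 55.
Drying waits on press setup (finishes minute 55), so it starts at minute 55 and finishes at 55 + 60 = minute 115.
Folding has to wait for drying (finishes minute 115); the print run (finishes minute 58); file preflight (finishes minute 18). The latest of these is minute 115, so folding runs minute 115 to 115 + 40 = minute 155.
After folding (finishes minute 155, plus 15-minute gap → minute 170), the bindery step can start at minute 170 and finishes at minute 225.

225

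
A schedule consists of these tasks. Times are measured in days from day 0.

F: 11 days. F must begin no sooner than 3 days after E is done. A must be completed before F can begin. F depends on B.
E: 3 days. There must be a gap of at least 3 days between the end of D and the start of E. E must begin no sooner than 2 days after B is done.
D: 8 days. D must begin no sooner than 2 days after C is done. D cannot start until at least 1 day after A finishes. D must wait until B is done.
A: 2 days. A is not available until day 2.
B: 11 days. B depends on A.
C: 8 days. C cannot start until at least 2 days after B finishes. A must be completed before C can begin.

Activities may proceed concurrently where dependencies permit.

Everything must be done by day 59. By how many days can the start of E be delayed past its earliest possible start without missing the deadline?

4

A cannot begin until its own release at day 2. It runs from day 2 to 2 + 2 = day 4.
After A (finishes day 4), B can start at day 4 and finishes at day 15.
C needs all of B (finishes day 15, plus 2-day gap → day 17); A (finishes day 4). That puts its earliest start at day 17; it finishes at 17 + 8 = day 25.
D has to wait for C (finishes day 25, plus 2-day gap → day 27); A (finishes day 4, plus 1-day gap → day 5); B (finishes day 15). The latest of these is day 27, so D runs day 27 to 27 + 8 = day 35.
E cannot start until D (finishes day 35, plus 3-day gap → day 38); B (finishes day 15, plus 2-day gap → day 17). The controlling bound is day 38, so E finishes at 38 + 3 = day 41.

Working backward from the deadline:
F has no dependents, so it just needs to finish by day 59. Starting by 59 − 11 = day 48 achieves that.
E feeds into F (must start by day 48, minus 3-day gap → day 45); so E must finish by day 45 and therefore start by day 42.
So E can start as early as day 38 and as late as day 42, giving 42 − 38 = 4 days of slack.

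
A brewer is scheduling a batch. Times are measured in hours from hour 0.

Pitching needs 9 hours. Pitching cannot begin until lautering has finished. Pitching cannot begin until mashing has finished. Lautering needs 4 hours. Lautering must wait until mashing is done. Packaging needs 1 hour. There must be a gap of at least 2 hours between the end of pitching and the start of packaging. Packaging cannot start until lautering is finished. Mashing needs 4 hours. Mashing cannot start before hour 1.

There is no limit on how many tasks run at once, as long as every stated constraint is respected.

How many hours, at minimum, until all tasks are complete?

21

After its own release at hour 1, mashing can start at hour 1 and finishes at hour 5.
After mashing (finishes hour 5), lautering can start at hour 5 and finishes at hour 9.
Pitching cannot start until lautering (finishes hour 9); mashing (finishes hour 5). The controlling bound is hour 9, so pitching finishes at 9 + 9 = hour 18.
Packaging has to wait for pitching (finishes hour 18, plus 2-hour gap → hour 20); lautering (finishes hour 9). The latest of these is hour 20, so packaging runs hour 20 to 20 + 1 = hour 21.
All tasks are finished once the last one completes. Finish times: Mashing at 5, Lautering at 9, Pitching at 18, Packaging at 21. The latest is hour 21.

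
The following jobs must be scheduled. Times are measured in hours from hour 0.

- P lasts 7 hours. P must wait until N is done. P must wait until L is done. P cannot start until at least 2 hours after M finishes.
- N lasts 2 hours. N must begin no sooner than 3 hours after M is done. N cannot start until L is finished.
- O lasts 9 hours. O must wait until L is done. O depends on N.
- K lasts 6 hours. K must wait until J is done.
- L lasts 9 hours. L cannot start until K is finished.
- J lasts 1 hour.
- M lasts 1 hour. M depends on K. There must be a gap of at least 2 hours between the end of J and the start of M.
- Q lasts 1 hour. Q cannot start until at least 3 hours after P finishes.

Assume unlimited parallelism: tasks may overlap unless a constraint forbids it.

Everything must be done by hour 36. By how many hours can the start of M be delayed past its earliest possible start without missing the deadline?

J can start immediately at hour 0; it finishes at hour 1.
K waits on J (finishes hour 1), so it starts at hour 1 and finishes at 1 + 6 = hour 7.
M has to wait for K (finishes hour 7); J (finishes hour 1, plus 2-hour gap → hour 3). The latest of these is hour 7, so M runs hour 7 to 7 + 1 = hour 8.

Working backward from the deadline:
Nothing follows O; the deadline of hour 36 is its only limit. It must start by 36 − 9 = hour 27.
Nothing follows Q; the deadline of hour 36 is its only limit. It must start by 36 − 1 = hour 35.
P feeds into Q (must start by hour 35, minus 3-hour gap → hour 32); so P must finish by hour 32 and therefore start by hour 25.
N feeds O (must start by hour 27); P (must start by hour 25). Taking the minimum, N must finish by hour 25 and start by 25 − 2 = hour 23.
For M: N (must start by hour 23, minus 3-hour gap → hour 20); P (must start by hour 25, minus 2-hour gap → hour 23). The most restrictive is hour 20; with a 1-hour duration, M must start by hour 19.
So M can start as early as hour 7 and as late as hour 19, giving 19 − 7 = 12 hours of slack.

12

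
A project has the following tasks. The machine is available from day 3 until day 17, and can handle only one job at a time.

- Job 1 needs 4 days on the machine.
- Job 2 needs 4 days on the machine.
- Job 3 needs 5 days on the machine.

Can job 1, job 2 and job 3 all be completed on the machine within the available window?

The machine window is 17 − 3 = 14 days.
Running back to back, the jobs need 4 + 4 + 5 = 13 days on the machine.
Since 13 ≤ 14, they fit within the window.

Yes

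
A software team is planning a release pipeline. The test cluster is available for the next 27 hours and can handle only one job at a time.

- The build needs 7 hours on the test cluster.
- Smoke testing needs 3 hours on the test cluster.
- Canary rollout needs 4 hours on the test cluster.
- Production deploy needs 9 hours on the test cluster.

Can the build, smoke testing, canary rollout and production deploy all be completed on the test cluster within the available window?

Running back to back, the jobs need 7 + 3 + 4 + 9 = 23 hours on the test cluster.
Since 23 ≤ 27, they fit within the window.

Yes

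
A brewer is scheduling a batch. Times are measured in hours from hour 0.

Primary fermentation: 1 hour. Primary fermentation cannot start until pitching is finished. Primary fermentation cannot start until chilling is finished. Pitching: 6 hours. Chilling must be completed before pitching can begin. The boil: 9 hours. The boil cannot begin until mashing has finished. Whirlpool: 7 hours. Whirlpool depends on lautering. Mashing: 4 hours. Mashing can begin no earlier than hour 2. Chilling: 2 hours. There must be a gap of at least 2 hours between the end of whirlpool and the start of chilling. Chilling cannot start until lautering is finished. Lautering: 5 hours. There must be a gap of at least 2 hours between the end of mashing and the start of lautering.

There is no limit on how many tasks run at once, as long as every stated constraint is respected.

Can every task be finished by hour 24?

No

Mashing cannot begin until its own release at hour 2. It runs from hour 2 to 2 + 4 = hour 6.
After mashing (finishes hour 6), the boil can start at hour 6 and finishes at hour 15.
Lautering cannot begin until mashing (finishes hour 6, plus 2-hour gap → hour 8). It runs from hour 8 to 8 + 5 = hour 13.
After lautering (finishes hour 13), whirlpool can start at hour 13 and finishes at hour 20.
Chilling has to wait for whirlpool (finishes hour 20, plus 2-hour gap → hour 22); lautering (finishes hour 13). The latest of these is hour 22, so chilling runs hour 22 to 22 + 2 = hour 24.
Pitching cannot begin until chilling (finishes hour 24). It runs from hour 24 to 24 + 6 = hour 30.
Primary fermentation cannot start until pitching (finishes hour 30); chilling (finishes hour 24). The controlling bound is hour 30, so primary fermentation finishes at 30 + 1 = hour 31.
The earliest everything can be done is hour 31, which is after the deadline of 24, so it is not possible.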